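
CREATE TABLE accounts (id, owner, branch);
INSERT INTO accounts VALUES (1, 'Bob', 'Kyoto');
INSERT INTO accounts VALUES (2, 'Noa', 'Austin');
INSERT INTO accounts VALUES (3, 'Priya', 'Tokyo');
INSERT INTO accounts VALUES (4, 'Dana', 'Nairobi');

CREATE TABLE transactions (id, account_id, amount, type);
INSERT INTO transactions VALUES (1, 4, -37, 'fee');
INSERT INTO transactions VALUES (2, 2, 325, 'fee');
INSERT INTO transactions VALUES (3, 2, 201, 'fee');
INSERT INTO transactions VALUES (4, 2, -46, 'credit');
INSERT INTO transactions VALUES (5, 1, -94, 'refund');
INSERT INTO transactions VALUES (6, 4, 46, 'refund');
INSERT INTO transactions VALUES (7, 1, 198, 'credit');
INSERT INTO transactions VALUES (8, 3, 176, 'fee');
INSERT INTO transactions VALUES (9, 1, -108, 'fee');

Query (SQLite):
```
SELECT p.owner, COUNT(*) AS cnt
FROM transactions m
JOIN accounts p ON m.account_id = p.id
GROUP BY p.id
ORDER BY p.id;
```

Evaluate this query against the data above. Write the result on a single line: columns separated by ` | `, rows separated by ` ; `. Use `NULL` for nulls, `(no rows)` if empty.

Bob | 3 ; Noa | 3 ; Priya | 1 ; Dana | 2

Join each transactions row to its accounts via account_id.
Group joined rows by accounts.id; compute COUNT(*) per group.
  1: ids {5, 7, 9} → COUNT(*)=3
  2: ids {2, 3, 4} → COUNT(*)=3
  3: ids {8} → COUNT(*)=1
  4: ids {1, 6} → COUNT(*)=2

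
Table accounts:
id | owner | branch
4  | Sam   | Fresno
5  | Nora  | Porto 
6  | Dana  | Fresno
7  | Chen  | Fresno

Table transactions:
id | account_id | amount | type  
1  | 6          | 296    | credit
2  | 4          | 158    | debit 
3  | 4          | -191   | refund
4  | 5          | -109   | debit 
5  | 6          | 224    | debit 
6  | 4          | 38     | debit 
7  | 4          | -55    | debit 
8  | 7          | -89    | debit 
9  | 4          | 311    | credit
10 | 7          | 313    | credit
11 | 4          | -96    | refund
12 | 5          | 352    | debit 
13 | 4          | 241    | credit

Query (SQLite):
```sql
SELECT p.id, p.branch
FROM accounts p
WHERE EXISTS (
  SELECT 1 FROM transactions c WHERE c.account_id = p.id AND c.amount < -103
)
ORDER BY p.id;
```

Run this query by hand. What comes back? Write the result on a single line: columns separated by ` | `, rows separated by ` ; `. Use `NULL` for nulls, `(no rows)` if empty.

For each accounts row, check whether any transactions with matching account_id has amount < -103.
Keep rows where that is true.

4 | Fresno ; 5 | Porto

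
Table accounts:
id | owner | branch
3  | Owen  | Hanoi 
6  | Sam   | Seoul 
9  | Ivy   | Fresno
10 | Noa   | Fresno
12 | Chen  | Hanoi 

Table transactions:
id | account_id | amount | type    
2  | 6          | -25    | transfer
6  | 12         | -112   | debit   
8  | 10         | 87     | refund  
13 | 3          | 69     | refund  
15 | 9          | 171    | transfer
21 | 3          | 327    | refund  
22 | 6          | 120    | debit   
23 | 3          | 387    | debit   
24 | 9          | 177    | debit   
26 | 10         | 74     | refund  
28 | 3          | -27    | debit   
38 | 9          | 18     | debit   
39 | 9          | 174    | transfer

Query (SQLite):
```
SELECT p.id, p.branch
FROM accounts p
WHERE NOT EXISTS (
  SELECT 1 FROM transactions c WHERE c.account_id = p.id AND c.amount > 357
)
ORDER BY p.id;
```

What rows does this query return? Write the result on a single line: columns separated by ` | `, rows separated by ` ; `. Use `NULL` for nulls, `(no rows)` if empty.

6 | Seoul ; 9 | Fresno ; 10 | Fresno ; 12 | Hanoi

For each accounts row, check whether any transactions with matching account_id has amount > 357.
Keep rows where that is false.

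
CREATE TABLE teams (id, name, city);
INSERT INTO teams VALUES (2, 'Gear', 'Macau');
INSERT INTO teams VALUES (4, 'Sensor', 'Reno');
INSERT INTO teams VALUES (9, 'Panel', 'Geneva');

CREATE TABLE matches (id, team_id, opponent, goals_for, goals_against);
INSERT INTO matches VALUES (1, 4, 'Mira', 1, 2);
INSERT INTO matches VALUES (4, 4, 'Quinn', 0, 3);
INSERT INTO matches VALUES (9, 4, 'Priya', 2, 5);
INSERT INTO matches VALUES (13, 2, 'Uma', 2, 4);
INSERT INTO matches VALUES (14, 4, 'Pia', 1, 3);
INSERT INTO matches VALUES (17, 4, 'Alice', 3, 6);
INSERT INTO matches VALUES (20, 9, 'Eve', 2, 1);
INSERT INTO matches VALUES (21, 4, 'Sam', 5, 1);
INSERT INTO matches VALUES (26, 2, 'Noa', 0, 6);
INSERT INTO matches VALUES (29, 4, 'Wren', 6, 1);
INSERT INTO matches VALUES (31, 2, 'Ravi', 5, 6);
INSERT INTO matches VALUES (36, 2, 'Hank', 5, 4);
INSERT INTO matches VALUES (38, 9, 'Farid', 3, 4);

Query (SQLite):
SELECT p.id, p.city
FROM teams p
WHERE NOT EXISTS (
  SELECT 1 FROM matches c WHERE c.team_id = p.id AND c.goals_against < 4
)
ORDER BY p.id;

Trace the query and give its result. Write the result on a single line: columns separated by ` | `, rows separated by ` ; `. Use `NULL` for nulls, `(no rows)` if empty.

For each teams row, check whether any matches with matching team_id has goals_against < 4.
Keep rows where that is false.

2 | Macau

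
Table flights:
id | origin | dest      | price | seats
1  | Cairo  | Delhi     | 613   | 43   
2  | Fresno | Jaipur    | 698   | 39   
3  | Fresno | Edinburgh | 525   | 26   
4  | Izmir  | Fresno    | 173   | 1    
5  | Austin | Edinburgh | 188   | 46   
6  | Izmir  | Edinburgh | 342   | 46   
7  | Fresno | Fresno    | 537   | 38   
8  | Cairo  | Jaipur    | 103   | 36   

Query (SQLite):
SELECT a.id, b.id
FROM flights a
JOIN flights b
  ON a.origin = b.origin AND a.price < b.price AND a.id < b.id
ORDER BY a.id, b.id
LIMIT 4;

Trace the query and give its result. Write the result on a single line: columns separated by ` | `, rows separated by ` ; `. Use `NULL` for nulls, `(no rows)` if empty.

Pairs (a,b) with same origin, a.price < b.price, a.id < b.id.
origin groups: Austin:{5} Cairo:{1,8} Fresno:{2,3,7} Izmir:{4,6}
Ordered by (a.id, b.id); first 4.

3 | 7 ; 4 | 6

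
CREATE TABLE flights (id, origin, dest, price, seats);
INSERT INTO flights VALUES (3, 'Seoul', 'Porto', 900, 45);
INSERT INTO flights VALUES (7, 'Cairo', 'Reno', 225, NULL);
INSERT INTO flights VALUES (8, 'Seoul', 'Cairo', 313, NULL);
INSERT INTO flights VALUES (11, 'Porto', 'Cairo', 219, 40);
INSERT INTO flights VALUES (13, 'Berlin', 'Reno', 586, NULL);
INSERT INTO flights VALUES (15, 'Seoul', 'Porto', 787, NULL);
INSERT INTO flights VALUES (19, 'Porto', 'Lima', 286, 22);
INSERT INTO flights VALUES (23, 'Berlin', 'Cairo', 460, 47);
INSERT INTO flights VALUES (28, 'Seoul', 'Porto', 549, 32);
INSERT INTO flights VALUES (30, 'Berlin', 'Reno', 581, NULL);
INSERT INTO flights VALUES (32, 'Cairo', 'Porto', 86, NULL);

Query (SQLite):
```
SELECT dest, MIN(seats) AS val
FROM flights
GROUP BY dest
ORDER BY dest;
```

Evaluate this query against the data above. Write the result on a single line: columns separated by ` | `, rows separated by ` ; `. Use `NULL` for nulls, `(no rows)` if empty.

Partition flights by dest; compute MIN(seats) within each group.
  Cairo: ids {8, 11, 23} → MIN(seats)=40
  Lima: ids {19} → MIN(seats)=22
  Porto: ids {3, 15, 28, 32} → MIN(seats)=32
  Reno: ids {7, 13, 30} → MIN(seats)=NULL

Cairo | 40 ; Lima | 22 ; Porto | 32 ; Reno | NULL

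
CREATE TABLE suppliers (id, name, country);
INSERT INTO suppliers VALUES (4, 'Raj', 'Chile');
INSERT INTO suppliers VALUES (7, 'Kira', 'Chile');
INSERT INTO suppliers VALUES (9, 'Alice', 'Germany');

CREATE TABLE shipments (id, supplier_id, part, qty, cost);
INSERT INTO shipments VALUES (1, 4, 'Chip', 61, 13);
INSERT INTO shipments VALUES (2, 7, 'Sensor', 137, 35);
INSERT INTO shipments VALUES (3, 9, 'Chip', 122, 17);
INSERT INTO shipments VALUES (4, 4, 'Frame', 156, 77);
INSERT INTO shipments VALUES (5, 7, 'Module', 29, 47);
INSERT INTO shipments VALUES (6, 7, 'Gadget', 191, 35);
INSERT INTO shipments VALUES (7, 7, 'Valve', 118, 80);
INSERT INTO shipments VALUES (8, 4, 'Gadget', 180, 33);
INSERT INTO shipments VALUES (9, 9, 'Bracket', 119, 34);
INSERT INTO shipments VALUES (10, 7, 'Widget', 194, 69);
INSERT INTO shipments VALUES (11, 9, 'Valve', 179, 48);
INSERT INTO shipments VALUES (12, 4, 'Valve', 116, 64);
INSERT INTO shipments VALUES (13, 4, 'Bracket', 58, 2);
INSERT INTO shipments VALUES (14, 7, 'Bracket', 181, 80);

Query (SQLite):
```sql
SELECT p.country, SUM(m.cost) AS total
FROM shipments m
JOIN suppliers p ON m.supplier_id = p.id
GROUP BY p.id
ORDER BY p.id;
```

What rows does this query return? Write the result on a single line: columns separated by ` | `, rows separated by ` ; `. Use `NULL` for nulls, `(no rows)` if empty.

Join each shipments row to its suppliers via supplier_id.
Group joined rows by suppliers.id; compute SUM(m.cost) per group.
  4: ids {1, 4, 8, 12, 13} → SUM(m.cost)=189
  7: ids {2, 5, 6, 7, 10, 14} → SUM(m.cost)=346
  9: ids {3, 9, 11} → SUM(m.cost)=99

Chile | 189 ; Chile | 346 ; Germany | 99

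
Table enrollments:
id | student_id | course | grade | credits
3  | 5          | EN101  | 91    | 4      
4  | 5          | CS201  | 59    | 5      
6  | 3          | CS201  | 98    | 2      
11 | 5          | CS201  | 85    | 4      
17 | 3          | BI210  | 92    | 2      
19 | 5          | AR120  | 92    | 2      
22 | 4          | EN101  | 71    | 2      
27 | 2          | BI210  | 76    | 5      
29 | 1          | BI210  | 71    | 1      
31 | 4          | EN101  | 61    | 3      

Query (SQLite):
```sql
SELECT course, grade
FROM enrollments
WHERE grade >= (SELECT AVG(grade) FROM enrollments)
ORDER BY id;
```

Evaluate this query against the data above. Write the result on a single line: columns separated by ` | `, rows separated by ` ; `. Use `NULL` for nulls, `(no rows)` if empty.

Scalar subquery: AVG(grade) over all enrollments rows = 79.6.
Keep rows where grade >= that value.

EN101 | 91 ; CS201 | 98 ; CS201 | 85 ; BI210 | 92 ; AR120 | 92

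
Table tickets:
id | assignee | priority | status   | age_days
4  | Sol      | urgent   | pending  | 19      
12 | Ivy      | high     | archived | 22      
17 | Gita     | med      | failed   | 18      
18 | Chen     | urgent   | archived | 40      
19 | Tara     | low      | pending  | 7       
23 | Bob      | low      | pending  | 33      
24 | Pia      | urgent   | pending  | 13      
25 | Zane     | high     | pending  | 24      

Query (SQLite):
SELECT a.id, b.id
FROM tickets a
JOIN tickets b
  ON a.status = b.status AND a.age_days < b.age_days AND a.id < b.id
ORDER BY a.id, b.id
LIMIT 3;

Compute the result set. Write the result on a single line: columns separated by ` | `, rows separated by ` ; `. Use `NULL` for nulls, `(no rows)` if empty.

Pairs (a,b) with same status, a.age_days < b.age_days, a.id < b.id.
status groups: archived:{12,18} failed:{17} pending:{4,19,23,24,25}
Ordered by (a.id, b.id); first 3.

4 | 23 ; 4 | 25 ; 12 | 18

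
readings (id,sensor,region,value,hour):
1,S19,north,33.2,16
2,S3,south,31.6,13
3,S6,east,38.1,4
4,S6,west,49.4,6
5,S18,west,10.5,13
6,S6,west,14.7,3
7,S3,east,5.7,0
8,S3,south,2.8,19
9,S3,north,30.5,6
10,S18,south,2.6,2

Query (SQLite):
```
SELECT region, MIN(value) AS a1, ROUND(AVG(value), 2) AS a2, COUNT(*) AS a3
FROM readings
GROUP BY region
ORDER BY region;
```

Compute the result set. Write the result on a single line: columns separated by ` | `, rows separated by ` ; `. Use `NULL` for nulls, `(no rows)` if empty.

Group readings by region.
Per group compute: MIN(value), ROUND(AVG(value), 2), COUNT(*).
  east: ids {3, 7} → MIN(value)=5.7, ROUND(AVG(value), 2)=21.9, COUNT(*)=2
  north: ids {1, 9} → MIN(value)=30.5, ROUND(AVG(value), 2)=31.85, COUNT(*)=2
  south: ids {2, 8, 10} → MIN(value)=2.6, ROUND(AVG(value), 2)=12.33, COUNT(*)=3
  west: ids {4, 5, 6} → MIN(value)=10.5, ROUND(AVG(value), 2)=24.87, COUNT(*)=3

east | 5.7 | 21.9 | 2 ; north | 30.5 | 31.85 | 2 ; south | 2.6 | 12.33 | 3 ; west | 10.5 | 24.87 | 3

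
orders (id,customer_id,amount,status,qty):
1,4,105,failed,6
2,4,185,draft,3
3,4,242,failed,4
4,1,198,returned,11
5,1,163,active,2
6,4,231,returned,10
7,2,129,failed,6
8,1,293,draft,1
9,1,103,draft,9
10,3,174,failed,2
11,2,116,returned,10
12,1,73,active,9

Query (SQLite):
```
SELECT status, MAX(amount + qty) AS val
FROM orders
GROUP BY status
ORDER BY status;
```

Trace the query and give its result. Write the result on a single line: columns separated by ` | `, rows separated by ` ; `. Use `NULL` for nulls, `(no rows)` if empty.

active | 165 ; draft | 294 ; failed | 246 ; returned | 241

For each row compute amount + qty.
Group by status; take MAX of the expression per group.
  active: ids {5, 12} → MAX(amount + qty)=165
  draft: ids {2, 8, 9} → MAX(amount + qty)=294
  failed: ids {1, 3, 7, 10} → MAX(amount + qty)=246
  returned: ids {4, 6, 11} → MAX(amount + qty)=241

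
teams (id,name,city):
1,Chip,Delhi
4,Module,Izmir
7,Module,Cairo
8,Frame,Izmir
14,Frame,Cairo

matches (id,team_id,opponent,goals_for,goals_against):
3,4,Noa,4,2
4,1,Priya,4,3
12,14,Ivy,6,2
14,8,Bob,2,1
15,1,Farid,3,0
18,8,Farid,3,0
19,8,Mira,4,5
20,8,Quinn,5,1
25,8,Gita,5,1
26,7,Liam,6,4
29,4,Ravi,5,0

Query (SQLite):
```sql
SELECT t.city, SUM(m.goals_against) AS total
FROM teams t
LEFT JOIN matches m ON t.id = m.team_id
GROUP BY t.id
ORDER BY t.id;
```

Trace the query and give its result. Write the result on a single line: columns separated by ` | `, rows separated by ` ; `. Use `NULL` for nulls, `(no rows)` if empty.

Delhi | 3 ; Izmir | 2 ; Cairo | 4 ; Izmir | 8 ; Cairo | 2

LEFT JOIN keeps every teams row; unmatched ones get NULL for matches columns.
Group by teams.id and compute SUM(m.goals_against). SUM over an all-NULL group is NULL.
  1: ids {4, 15} → SUM(m.goals_against)=3
  4: ids {3, 29} → SUM(m.goals_against)=2
  7: ids {26} → SUM(m.goals_against)=4
  8: ids {14, 18, 19, 20, 25} → SUM(m.goals_against)=8
  14: ids {12} → SUM(m.goals_against)=2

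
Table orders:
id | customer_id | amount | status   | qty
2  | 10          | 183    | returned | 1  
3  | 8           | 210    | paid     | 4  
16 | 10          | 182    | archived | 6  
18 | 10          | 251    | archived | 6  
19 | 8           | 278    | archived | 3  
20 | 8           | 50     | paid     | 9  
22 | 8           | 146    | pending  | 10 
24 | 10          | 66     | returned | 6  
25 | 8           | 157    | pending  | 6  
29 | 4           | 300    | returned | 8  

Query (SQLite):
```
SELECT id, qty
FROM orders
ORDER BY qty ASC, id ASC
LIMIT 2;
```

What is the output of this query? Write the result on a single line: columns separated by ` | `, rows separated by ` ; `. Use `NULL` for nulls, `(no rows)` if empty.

2 | 1 ; 19 | 3

Sort by qty asc, tiebreak id asc: (1, id=2), (3, id=19), (4, id=3), (6, id=16), (6, id=18) …. Take first 2.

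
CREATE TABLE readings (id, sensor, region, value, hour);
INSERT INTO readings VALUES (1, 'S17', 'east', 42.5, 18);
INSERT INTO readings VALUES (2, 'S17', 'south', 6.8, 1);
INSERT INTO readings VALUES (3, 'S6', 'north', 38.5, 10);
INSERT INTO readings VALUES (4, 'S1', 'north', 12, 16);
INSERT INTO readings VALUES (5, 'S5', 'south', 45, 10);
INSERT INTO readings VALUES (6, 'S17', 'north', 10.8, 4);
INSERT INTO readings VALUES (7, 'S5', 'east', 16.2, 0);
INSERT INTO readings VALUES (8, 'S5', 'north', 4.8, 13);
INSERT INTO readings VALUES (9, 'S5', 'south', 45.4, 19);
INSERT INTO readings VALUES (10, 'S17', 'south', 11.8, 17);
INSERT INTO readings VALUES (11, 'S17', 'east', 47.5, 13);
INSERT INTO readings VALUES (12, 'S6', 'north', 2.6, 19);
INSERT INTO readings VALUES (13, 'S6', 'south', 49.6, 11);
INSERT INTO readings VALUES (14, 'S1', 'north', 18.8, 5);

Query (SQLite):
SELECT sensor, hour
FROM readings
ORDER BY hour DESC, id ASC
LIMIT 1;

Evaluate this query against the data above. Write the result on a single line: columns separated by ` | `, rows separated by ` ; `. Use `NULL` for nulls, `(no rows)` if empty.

Sort by hour desc, tiebreak id asc: (19, id=9), (19, id=12), (18, id=1), (17, id=10) …. Take first 1.

S5 | 19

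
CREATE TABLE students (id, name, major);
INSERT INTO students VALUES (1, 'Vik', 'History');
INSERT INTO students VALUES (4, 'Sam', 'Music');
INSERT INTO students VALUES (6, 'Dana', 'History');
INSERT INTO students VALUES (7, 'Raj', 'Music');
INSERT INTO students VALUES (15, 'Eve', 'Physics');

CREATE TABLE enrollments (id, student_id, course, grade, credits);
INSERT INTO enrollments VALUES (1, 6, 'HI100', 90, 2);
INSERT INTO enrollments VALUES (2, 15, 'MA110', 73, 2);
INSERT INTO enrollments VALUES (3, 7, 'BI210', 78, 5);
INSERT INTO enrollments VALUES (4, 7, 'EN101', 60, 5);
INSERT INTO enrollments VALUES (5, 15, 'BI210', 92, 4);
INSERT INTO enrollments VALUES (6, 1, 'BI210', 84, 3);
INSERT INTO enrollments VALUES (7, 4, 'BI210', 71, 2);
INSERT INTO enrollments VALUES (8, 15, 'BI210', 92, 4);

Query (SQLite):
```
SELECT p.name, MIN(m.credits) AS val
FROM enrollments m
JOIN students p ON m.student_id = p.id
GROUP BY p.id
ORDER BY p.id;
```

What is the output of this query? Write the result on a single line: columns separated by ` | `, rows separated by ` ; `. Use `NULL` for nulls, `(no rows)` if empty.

Join each enrollments row to its students via student_id.
Group joined rows by students.id; compute MIN(m.credits) per group.
  1: ids {6} → MIN(m.credits)=3
  4: ids {7} → MIN(m.credits)=2
  6: ids {1} → MIN(m.credits)=2
  7: ids {3, 4} → MIN(m.credits)=5
  15: ids {2, 5, 8} → MIN(m.credits)=2

Vik | 3 ; Sam | 2 ; Dana | 2 ; Raj | 5 ; Eve | 2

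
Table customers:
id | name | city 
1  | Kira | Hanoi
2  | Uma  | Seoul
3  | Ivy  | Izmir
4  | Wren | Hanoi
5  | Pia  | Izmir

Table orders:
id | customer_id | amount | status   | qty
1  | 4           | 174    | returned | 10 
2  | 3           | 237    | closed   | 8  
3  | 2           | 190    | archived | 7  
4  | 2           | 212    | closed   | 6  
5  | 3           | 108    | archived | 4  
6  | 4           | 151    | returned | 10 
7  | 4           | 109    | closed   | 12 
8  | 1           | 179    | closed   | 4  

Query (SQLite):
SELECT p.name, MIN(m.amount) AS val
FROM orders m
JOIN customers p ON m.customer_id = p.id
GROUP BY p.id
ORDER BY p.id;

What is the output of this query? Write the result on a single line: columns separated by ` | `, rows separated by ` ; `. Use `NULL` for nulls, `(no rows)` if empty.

Kira | 179 ; Uma | 190 ; Ivy | 108 ; Wren | 109

Join each orders row to its customers via customer_id.
Group joined rows by customers.id; compute MIN(m.amount) per group.
  1: ids {8} → MIN(m.amount)=179
  2: ids {3, 4} → MIN(m.amount)=190
  3: ids {2, 5} → MIN(m.amount)=108
  4: ids {1, 6, 7} → MIN(m.amount)=109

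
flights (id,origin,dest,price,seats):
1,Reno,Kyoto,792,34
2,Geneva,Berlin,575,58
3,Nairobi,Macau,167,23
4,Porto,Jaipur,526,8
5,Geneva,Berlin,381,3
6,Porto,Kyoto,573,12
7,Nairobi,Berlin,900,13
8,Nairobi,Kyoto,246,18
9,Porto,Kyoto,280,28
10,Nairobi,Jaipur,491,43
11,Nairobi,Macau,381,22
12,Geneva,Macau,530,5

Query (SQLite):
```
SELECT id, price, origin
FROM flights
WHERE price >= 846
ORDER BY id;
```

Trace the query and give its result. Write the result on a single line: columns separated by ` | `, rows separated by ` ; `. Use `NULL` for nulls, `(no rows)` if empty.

price >= 846: ids {7}

7 | 900 | Nairobi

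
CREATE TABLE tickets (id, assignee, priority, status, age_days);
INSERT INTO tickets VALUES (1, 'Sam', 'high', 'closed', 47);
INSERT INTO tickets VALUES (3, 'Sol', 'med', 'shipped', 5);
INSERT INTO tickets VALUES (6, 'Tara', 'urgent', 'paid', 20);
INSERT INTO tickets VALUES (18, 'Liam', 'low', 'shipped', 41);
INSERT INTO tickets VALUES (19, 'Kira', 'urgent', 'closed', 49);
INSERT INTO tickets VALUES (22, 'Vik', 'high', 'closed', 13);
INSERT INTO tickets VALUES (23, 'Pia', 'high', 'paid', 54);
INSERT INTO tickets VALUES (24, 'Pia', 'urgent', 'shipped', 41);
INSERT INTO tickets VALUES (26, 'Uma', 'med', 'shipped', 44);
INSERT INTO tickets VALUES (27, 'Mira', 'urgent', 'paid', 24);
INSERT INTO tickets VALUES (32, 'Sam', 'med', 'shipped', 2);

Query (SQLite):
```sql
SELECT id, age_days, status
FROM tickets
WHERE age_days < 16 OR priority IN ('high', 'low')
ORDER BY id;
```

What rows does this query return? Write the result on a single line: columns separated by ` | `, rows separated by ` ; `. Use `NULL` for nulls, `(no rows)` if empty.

1 | 47 | closed ; 3 | 5 | shipped ; 18 | 41 | shipped ; 22 | 13 | closed ; 23 | 54 | paid ; 32 | 2 | shipped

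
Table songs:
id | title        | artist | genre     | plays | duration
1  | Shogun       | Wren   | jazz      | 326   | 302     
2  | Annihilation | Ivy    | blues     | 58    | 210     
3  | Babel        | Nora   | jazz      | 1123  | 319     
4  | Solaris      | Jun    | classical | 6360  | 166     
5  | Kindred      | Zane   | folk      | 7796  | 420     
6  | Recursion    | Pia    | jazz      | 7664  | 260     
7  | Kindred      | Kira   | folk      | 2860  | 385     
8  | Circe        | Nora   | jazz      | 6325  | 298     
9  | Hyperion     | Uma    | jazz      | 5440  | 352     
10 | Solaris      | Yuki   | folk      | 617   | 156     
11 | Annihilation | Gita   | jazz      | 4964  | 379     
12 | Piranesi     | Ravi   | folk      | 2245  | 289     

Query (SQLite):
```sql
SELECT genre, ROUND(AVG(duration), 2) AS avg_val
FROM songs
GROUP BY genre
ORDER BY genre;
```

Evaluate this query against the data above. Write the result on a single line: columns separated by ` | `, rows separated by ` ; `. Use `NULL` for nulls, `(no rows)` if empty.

blues | 210 ; classical | 166 ; folk | 312.5 ; jazz | 318.33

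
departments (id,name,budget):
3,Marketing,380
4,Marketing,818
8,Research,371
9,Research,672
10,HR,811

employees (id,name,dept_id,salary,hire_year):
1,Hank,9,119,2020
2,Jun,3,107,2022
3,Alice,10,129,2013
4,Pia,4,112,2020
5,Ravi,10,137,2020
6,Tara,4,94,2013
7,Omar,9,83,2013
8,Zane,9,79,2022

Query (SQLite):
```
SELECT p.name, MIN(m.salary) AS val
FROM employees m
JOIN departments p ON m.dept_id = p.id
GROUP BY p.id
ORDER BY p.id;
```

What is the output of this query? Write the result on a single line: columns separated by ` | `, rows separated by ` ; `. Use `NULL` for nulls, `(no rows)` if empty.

Join each employees row to its departments via dept_id.
Group joined rows by departments.id; compute MIN(m.salary) per group.
  3: ids {2} → MIN(m.salary)=107
  4: ids {4, 6} → MIN(m.salary)=94
  9: ids {1, 7, 8} → MIN(m.salary)=79
  10: ids {3, 5} → MIN(m.salary)=129

Marketing | 107 ; Marketing | 94 ; Research | 79 ; HR | 129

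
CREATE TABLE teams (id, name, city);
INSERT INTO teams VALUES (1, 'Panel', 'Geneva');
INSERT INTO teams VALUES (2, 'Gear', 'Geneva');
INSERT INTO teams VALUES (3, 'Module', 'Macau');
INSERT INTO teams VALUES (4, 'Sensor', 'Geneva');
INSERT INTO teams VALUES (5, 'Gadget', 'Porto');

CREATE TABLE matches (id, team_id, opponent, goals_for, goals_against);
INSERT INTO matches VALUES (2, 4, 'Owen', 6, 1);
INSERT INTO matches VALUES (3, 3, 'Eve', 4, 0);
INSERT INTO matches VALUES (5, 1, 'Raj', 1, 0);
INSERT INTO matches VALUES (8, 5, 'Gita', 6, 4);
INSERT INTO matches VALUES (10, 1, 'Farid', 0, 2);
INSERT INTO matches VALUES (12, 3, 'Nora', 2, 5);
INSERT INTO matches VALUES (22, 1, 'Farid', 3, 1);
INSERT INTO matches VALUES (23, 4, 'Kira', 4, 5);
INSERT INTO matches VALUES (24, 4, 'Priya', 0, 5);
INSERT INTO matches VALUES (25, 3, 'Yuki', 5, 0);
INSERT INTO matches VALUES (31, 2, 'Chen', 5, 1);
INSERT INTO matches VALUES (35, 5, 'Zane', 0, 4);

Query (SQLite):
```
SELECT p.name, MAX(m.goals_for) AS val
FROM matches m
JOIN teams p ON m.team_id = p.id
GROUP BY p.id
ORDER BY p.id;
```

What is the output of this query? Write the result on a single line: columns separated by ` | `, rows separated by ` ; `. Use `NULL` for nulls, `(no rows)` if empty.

Panel | 3 ; Gear | 5 ; Module | 5 ; Sensor | 6 ; Gadget | 6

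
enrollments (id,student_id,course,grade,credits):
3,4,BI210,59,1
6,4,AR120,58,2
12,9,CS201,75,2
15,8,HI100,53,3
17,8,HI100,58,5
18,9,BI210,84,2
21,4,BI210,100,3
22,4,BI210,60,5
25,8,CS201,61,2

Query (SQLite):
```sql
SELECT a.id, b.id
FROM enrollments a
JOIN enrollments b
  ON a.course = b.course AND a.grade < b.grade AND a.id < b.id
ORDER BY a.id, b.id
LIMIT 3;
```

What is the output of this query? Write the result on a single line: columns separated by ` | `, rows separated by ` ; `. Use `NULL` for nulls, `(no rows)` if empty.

Pairs (a,b) with same course, a.grade < b.grade, a.id < b.id.
course groups: AR120:{6} BI210:{3,18,21,22} CS201:{12,25} HI100:{15,17}
Ordered by (a.id, b.id); first 3.

3 | 18 ; 3 | 21 ; 3 | 22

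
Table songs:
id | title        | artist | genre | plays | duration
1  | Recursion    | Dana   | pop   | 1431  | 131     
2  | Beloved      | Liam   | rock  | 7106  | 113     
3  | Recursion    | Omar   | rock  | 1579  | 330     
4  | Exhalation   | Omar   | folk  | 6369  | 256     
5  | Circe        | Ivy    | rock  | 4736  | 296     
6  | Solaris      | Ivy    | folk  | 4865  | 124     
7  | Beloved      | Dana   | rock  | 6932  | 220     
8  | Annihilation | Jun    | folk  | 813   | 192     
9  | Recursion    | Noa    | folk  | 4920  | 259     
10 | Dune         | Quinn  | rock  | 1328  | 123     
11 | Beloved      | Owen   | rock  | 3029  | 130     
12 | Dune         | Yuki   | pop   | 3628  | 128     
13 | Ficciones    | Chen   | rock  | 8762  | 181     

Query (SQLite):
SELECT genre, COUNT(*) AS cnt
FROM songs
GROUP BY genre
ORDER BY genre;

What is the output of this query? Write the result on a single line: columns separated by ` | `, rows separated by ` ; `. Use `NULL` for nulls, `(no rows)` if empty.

Partition songs by genre; compute COUNT(*) within each group.
  folk: ids {4, 6, 8, 9} → COUNT(*)=4
  pop: ids {1, 12} → COUNT(*)=2
  rock: ids {2, 3, 5, 7, 10, 11, 13} → COUNT(*)=7

folk | 4 ; pop | 2 ; rock | 7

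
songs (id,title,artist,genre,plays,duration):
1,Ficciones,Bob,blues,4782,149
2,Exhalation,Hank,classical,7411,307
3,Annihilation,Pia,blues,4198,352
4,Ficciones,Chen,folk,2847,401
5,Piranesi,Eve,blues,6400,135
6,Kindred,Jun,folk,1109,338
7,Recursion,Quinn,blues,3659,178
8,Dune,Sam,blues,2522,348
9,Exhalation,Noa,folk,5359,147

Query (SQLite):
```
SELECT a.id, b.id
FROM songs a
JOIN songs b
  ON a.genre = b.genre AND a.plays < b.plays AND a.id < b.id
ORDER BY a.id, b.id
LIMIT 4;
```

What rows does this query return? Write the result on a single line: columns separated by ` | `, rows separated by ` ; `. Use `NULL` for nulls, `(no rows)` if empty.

Pairs (a,b) with same genre, a.plays < b.plays, a.id < b.id.
genre groups: blues:{1,3,5,7,8} classical:{2} folk:{4,6,9}
Ordered by (a.id, b.id); first 4.

1 | 5 ; 3 | 5 ; 4 | 9 ; 6 | 9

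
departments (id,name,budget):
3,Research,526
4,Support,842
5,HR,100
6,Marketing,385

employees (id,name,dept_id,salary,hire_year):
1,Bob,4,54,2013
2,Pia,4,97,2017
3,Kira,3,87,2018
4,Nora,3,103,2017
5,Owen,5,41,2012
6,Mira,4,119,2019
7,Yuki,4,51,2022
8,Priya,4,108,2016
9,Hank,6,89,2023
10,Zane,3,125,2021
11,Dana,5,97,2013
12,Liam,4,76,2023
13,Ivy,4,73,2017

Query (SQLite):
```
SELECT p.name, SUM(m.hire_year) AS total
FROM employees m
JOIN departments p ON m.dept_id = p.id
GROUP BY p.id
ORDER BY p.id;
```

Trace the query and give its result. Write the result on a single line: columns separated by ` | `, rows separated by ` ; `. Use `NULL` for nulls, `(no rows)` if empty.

Research | 6056 ; Support | 14127 ; HR | 4025 ; Marketing | 2023

Join each employees row to its departments via dept_id.
Group joined rows by departments.id; compute SUM(m.hire_year) per group.
  3: ids {3, 4, 10} → SUM(m.hire_year)=6056
  4: ids {1, 2, 6, 7, 8, 12, 13} → SUM(m.hire_year)=14127
  5: ids {5, 11} → SUM(m.hire_year)=4025
  6: ids {9} → SUM(m.hire_year)=2023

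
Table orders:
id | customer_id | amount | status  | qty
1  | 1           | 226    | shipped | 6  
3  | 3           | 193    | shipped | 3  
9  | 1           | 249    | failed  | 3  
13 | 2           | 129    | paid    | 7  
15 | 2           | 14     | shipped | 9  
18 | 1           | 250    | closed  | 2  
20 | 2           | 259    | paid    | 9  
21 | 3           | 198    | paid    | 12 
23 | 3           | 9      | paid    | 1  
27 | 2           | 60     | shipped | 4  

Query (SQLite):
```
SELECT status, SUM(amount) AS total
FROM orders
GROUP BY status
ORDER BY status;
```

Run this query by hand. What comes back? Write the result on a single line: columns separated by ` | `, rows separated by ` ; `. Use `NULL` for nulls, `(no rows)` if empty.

Partition orders by status; compute SUM(amount) within each group.
  closed: ids {18} → SUM(amount)=250
  failed: ids {9} → SUM(amount)=249
  paid: ids {13, 20, 21, 23} → SUM(amount)=595
  shipped: ids {1, 3, 15, 27} → SUM(amount)=493

closed | 250 ; failed | 249 ; paid | 595 ; shipped | 493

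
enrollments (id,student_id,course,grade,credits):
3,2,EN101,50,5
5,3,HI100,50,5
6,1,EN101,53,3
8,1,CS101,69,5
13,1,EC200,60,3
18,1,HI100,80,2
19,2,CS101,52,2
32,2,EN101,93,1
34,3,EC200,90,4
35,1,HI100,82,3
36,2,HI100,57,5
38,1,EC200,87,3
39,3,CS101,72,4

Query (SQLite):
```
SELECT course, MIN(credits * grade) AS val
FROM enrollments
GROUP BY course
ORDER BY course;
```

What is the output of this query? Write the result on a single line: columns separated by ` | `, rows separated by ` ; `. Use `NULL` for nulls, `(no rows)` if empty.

For each row compute credits * grade.
Group by course; take MIN of the expression per group.
  CS101: ids {8, 19, 39} → MIN(credits * grade)=104
  EC200: ids {13, 34, 38} → MIN(credits * grade)=180
  EN101: ids {3, 6, 32} → MIN(credits * grade)=93
  HI100: ids {5, 18, 35, 36} → MIN(credits * grade)=160

CS101 | 104 ; EC200 | 180 ; EN101 | 93 ; HI100 | 160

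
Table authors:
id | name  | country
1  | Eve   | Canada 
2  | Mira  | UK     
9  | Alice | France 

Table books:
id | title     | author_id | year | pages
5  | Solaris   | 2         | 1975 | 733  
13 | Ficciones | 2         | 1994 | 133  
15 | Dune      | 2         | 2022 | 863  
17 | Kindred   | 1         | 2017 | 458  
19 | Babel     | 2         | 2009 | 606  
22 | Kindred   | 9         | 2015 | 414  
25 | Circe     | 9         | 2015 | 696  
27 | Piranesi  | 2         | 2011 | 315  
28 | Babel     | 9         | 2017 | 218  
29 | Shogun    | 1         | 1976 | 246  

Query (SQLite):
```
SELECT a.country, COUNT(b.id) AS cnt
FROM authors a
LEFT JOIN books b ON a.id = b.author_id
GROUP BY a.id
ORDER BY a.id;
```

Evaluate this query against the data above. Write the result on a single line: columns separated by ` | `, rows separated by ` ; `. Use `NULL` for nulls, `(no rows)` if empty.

Canada | 2 ; UK | 5 ; France | 3

LEFT JOIN keeps every authors row; unmatched ones get NULL for books columns.
Group by authors.id and compute COUNT(b.id). COUNT(col) of an all-NULL group is 0.
  1: ids {17, 29} → COUNT(b.id)=2
  2: ids {5, 13, 15, 19, 27} → COUNT(b.id)=5
  9: ids {22, 25, 28} → COUNT(b.id)=3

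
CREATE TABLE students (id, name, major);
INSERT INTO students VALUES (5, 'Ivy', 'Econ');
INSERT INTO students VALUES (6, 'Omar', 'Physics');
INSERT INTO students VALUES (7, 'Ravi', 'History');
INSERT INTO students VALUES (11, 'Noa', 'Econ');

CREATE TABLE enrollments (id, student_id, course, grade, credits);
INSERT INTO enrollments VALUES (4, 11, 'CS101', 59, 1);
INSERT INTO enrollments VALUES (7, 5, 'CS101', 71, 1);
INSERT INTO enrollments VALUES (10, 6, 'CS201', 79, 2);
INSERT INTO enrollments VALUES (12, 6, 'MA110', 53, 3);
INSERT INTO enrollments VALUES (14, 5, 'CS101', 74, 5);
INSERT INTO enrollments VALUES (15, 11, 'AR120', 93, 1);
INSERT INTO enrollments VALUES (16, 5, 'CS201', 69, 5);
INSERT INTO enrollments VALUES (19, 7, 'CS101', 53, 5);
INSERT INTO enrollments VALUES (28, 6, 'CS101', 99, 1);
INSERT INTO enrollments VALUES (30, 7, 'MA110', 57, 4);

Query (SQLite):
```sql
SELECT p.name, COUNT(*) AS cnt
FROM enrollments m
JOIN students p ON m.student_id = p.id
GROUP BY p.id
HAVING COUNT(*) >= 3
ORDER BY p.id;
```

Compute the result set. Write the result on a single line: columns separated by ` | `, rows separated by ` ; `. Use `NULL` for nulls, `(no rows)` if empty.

Join each enrollments row to its students via student_id.
Group joined rows by students.id; compute COUNT(*) per group.
HAVING: keep groups with count ≥ 3.
  5: ids {7, 14, 16} → COUNT(*)=3
  6: ids {10, 12, 28} → COUNT(*)=3
  7: ids {19, 30} → COUNT(*)=2
  11: ids {4, 15} → COUNT(*)=2

Ivy | 3 ; Omar | 3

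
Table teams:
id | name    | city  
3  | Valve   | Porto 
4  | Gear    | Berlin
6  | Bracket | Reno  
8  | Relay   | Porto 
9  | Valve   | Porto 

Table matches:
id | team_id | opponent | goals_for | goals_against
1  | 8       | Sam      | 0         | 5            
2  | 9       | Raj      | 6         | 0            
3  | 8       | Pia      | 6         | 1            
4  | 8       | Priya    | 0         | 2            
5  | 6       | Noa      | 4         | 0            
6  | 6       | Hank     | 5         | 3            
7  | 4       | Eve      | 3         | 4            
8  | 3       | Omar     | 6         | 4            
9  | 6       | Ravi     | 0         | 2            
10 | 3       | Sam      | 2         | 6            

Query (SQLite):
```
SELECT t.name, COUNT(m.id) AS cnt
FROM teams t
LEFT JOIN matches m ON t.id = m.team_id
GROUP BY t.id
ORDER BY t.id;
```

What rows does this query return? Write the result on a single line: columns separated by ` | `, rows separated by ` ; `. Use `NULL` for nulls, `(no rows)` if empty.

LEFT JOIN keeps every teams row; unmatched ones get NULL for matches columns.
Group by teams.id and compute COUNT(m.id). COUNT(col) of an all-NULL group is 0.
  3: ids {8, 10} → COUNT(m.id)=2
  4: ids {7} → COUNT(m.id)=1
  6: ids {5, 6, 9} → COUNT(m.id)=3
  8: ids {1, 3, 4} → COUNT(m.id)=3
  9: ids {2} → COUNT(m.id)=1

Valve | 2 ; Gear | 1 ; Bracket | 3 ; Relay | 3 ; Valve | 1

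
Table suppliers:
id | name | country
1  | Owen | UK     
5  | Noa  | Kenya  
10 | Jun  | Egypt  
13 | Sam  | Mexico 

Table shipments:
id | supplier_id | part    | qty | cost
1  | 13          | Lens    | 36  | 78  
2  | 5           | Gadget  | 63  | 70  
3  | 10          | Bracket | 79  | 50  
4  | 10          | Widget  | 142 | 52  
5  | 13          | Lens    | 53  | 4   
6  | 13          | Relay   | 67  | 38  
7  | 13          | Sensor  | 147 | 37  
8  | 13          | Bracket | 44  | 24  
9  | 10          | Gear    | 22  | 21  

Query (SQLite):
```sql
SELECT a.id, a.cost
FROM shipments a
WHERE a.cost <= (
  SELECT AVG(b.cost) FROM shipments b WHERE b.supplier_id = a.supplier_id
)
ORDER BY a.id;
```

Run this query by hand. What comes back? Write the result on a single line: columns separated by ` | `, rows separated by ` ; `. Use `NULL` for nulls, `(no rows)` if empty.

For each shipments row a, compute AVG(cost) over rows sharing a.supplier_id.
Keep row a if a.cost <= that per-group AVG.
  supplier_id=5: AVG(cost) = 70.0
  supplier_id=10: AVG(cost) = 41.0
  supplier_id=13: AVG(cost) = 36.2

2 | 70 ; 5 | 4 ; 8 | 24 ; 9 | 21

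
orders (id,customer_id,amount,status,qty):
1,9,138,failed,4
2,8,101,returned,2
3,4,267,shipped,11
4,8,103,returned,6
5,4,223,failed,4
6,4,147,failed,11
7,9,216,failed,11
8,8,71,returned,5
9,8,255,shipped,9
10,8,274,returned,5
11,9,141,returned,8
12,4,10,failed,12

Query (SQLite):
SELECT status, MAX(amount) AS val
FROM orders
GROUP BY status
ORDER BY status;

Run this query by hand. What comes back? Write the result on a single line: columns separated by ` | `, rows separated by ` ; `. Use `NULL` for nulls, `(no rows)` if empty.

failed | 223 ; returned | 274 ; shipped | 267

Partition orders by status; compute MAX(amount) within each group.
  failed: ids {1, 5, 6, 7, 12} → MAX(amount)=223
  returned: ids {2, 4, 8, 10, 11} → MAX(amount)=274
  shipped: ids {3, 9} → MAX(amount)=267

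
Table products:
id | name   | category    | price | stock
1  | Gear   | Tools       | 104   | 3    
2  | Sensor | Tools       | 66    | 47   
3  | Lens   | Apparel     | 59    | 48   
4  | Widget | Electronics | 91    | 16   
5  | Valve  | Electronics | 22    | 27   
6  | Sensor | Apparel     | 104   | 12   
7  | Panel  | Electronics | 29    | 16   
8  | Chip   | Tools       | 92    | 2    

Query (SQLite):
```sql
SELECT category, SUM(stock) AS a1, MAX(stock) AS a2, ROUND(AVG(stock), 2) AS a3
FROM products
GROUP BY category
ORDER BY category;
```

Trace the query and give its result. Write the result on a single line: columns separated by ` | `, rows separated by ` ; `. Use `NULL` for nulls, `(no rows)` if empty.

Apparel | 60 | 48 | 30 ; Electronics | 59 | 27 | 19.67 ; Tools | 52 | 47 | 17.33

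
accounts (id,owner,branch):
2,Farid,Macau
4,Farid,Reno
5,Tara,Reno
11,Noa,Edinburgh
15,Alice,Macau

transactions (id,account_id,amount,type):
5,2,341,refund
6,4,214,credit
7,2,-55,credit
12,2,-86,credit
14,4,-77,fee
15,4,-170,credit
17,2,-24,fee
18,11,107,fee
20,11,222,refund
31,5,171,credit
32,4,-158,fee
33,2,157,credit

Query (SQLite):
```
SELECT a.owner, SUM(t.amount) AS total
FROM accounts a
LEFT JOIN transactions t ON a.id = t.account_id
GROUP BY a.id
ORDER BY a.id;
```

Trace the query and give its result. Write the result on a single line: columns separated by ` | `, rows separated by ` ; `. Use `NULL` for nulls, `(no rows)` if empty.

Farid | 333 ; Farid | -191 ; Tara | 171 ; Noa | 329 ; Alice | NULL

LEFT JOIN keeps every accounts row; unmatched ones get NULL for transactions columns.
Group by accounts.id and compute SUM(t.amount). SUM over an all-NULL group is NULL.
  2: ids {5, 7, 12, 17, 33} → SUM(t.amount)=333
  4: ids {6, 14, 15, 32} → SUM(t.amount)=-191
  5: ids {31} → SUM(t.amount)=171
  11: ids {18, 20} → SUM(t.amount)=329
  15: ids {—} → SUM(t.amount)=NULL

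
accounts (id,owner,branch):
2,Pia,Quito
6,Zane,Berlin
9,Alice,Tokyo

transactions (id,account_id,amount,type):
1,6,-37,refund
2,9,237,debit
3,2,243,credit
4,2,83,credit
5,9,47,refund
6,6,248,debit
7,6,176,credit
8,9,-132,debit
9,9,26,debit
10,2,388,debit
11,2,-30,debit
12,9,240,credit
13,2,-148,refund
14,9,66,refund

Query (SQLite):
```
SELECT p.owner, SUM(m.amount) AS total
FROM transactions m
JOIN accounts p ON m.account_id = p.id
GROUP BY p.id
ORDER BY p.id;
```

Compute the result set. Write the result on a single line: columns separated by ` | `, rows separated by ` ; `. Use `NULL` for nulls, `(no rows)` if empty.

Pia | 536 ; Zane | 387 ; Alice | 484

Join each transactions row to its accounts via account_id.
Group joined rows by accounts.id; compute SUM(m.amount) per group.
  2: ids {3, 4, 10, 11, 13} → SUM(m.amount)=536
  6: ids {1, 6, 7} → SUM(m.amount)=387
  9: ids {2, 5, 8, 9, 12, 14} → SUM(m.amount)=484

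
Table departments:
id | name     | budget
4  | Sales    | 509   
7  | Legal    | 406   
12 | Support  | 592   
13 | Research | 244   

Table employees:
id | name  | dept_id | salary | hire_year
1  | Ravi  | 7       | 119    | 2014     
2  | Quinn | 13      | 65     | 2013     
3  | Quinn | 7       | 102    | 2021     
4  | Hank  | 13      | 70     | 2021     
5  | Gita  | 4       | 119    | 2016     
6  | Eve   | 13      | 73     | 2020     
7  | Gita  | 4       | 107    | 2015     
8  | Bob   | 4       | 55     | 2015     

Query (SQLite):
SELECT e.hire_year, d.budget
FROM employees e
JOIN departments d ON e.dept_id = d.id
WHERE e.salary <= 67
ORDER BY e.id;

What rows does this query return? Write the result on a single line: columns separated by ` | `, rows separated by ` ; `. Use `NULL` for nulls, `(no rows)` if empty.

Each employees row matches the departments row where dept_id = departments.id.
Then keep rows with e.salary <= 67.

2013 | 244 ; 2015 | 509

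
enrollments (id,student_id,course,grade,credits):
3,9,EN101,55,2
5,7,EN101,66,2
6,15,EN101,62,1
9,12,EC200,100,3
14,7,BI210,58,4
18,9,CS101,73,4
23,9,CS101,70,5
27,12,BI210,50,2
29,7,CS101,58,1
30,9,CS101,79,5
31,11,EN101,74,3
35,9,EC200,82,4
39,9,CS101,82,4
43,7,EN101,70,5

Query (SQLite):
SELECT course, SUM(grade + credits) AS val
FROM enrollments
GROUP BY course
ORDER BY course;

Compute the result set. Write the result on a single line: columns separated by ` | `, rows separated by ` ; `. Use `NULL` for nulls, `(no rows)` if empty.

BI210 | 114 ; CS101 | 381 ; EC200 | 189 ; EN101 | 340

For each row compute grade + credits.
Group by course; take SUM of the expression per group.
  BI210: ids {14, 27} → SUM(grade + credits)=114
  CS101: ids {18, 23, 29, 30, 39} → SUM(grade + credits)=381
  EC200: ids {9, 35} → SUM(grade + credits)=189
  EN101: ids {3, 5, 6, 31, 43} → SUM(grade + credits)=340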